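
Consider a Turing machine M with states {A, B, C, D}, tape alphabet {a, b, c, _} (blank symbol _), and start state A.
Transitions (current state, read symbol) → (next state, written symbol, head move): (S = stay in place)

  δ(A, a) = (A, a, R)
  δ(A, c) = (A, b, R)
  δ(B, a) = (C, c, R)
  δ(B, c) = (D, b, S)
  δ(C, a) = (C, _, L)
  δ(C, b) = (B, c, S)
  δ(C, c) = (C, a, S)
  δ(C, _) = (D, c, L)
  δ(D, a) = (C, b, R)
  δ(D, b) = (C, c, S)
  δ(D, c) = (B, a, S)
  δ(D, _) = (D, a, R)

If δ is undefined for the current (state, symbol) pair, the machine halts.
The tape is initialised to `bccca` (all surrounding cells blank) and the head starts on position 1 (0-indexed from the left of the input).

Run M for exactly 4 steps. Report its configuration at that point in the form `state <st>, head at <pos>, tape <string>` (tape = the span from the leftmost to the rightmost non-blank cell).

state=A head=1 tape=b[c]cca_   (A,c)→(A,b,R)
state=A head=2 tape=bb[c]ca_   (A,c)→(A,b,R)
state=A head=3 tape=bbb[c]a_   (A,c)→(A,b,R)
state=A head=4 tape=bbbb[a]_   (A,a)→(A,a,R)
state=A head=5 tape=bbbba[_]
After 4 steps: state A, head at 5, tape bbbba.

state A, head at 5, tape bbbba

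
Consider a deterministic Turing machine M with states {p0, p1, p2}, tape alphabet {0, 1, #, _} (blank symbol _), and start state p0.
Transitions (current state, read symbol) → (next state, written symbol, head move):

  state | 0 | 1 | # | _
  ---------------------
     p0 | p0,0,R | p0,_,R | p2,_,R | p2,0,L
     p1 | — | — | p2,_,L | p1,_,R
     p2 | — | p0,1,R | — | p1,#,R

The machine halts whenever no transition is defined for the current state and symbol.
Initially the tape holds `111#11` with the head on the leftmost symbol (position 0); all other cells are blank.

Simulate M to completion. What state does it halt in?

p0 | [1]11#11_   read 1 → write _, move R, go to p0
p0 | _[1]1#11_   read 1 → write _, move R, go to p0
p0 | __[1]#11_   read 1 → write _, move R, go to p0
p0 | ___[#]11_   read # → write _, move R, go to p2
p2 | ____[1]1_   read 1 → write 1, move R, go to p0
p0 | ____1[1]_   read 1 → write _, move R, go to p0
p0 | ____1_[_]   read _ → write 0, move L, go to p2
p2 | ____1[_]0   read _ → write #, move R, go to p1
p1 | ____1#[0]
No transition is defined for (p1, 0); M halts in state p1.

p1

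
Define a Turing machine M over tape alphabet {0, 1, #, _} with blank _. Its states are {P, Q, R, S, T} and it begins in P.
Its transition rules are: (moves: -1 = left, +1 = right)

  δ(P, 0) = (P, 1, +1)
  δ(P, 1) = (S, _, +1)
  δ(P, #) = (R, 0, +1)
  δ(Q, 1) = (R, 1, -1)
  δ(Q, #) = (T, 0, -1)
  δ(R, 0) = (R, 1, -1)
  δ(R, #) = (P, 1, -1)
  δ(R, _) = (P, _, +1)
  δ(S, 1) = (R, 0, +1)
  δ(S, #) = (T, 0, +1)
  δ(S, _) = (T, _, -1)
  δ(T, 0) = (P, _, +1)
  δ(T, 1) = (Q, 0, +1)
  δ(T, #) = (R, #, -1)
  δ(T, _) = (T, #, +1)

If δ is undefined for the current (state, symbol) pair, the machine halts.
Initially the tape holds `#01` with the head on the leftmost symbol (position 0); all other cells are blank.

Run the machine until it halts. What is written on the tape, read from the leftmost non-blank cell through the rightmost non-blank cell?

01

state=P head=0 tape=_[#]01   (P,#)→(R,0,+1)
state=R head=1 tape=_0[0]1   (R,0)→(R,1,-1)
state=R head=0 tape=_[0]11   (R,0)→(R,1,-1)
state=R head=-1 tape=[_]111   (R,_)→(P,_,+1)
state=P head=0 tape=_[1]11   (P,1)→(S,_,+1)
state=S head=1 tape=__[1]1   (S,1)→(R,0,+1)
state=R head=2 tape=__0[1]
The non-blank tape span at halt is 01.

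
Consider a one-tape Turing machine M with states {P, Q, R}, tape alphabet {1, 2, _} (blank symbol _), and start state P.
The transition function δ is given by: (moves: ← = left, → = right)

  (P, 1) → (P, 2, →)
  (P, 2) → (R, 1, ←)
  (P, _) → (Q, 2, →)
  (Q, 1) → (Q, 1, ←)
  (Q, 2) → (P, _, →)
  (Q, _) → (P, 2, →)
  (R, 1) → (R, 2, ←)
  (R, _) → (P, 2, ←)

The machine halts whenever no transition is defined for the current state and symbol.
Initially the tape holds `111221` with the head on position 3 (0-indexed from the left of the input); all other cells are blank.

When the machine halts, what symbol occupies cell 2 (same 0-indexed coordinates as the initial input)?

2

P | ____111[2]21   read 2 → write 1, move ←, go to R
R | ____11[1]121   read 1 → write 2, move ←, go to R
R | ____1[1]2121   read 1 → write 2, move ←, go to R
R | ____[1]22121   read 1 → write 2, move ←, go to R
R | ___[_]222121   read _ → write 2, move ←, go to P
P | __[_]2222121   read _ → write 2, move →, go to Q
Q | __2[2]222121   read 2 → write _, move →, go to P
P | __2_[2]22121   read 2 → write 1, move ←, go to R
R | __2[_]122121   read _ → write 2, move ←, go to P
P | __[2]2122121   read 2 → write 1, move ←, go to R
R | _[_]12122121   read _ → write 2, move ←, go to P
P | [_]212122121   read _ → write 2, move →, go to Q
Q | 2[2]12122121   read 2 → write _, move →, go to P
P | 2_[1]2122121   read 1 → write 2, move →, go to P
P | 2_2[2]122121   read 2 → write 1, move ←, go to R
R | 2_[2]1122121
Cell 2 holds 2 when M halts.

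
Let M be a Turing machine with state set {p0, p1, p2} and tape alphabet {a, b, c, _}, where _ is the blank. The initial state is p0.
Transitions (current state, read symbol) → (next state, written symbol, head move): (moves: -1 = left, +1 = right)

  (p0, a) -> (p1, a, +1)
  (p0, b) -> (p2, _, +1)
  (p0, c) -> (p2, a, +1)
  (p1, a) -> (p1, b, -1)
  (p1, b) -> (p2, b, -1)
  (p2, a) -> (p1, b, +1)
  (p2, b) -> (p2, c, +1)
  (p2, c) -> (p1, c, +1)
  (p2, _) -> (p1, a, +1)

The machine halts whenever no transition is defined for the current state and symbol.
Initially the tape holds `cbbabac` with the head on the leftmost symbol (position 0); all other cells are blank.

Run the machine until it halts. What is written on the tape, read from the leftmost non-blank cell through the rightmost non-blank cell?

accccbc

state=p0 head=0 tape=[c]bbabac   (p0,c)→(p2,a,+1)
state=p2 head=1 tape=a[b]babac   (p2,b)→(p2,c,+1)
state=p2 head=2 tape=ac[b]abac   (p2,b)→(p2,c,+1)
state=p2 head=3 tape=acc[a]bac   (p2,a)→(p1,b,+1)
state=p1 head=4 tape=accb[b]ac   (p1,b)→(p2,b,-1)
state=p2 head=3 tape=acc[b]bac   (p2,b)→(p2,c,+1)
state=p2 head=4 tape=accc[b]ac   (p2,b)→(p2,c,+1)
state=p2 head=5 tape=acccc[a]c   (p2,a)→(p1,b,+1)
state=p1 head=6 tape=accccb[c]
The non-blank tape span at halt is accccbc.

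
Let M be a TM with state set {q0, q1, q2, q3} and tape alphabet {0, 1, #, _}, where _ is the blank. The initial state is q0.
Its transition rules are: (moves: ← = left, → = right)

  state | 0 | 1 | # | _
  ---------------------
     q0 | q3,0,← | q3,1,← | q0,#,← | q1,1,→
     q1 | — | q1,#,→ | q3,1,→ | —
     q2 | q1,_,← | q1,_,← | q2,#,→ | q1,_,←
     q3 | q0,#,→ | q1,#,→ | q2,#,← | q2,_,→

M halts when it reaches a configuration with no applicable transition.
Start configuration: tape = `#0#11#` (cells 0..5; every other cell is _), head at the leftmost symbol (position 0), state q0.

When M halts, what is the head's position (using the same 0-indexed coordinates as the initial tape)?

state=q0 head=0 tape=_[#]0#11#   (q0,#)→(q0,#,←)
state=q0 head=-1 tape=[_]#0#11#   (q0,_)→(q1,1,→)
state=q1 head=0 tape=1[#]0#11#   (q1,#)→(q3,1,→)
state=q3 head=1 tape=11[0]#11#   (q3,0)→(q0,#,→)
state=q0 head=2 tape=11#[#]11#   (q0,#)→(q0,#,←)
state=q0 head=1 tape=11[#]#11#   (q0,#)→(q0,#,←)
state=q0 head=0 tape=1[1]##11#   (q0,1)→(q3,1,←)
state=q3 head=-1 tape=[1]1##11#   (q3,1)→(q1,#,→)
state=q1 head=0 tape=#[1]##11#   (q1,1)→(q1,#,→)
state=q1 head=1 tape=##[#]#11#   (q1,#)→(q3,1,→)
state=q3 head=2 tape=##1[#]11#   (q3,#)→(q2,#,←)
state=q2 head=1 tape=##[1]#11#   (q2,1)→(q1,_,←)
state=q1 head=0 tape=#[#]_#11#   (q1,#)→(q3,1,→)
state=q3 head=1 tape=#1[_]#11#   (q3,_)→(q2,_,→)
state=q2 head=2 tape=#1_[#]11#   (q2,#)→(q2,#,→)
state=q2 head=3 tape=#1_#[1]1#   (q2,1)→(q1,_,←)
state=q1 head=2 tape=#1_[#]_1#   (q1,#)→(q3,1,→)
state=q3 head=3 tape=#1_1[_]1#   (q3,_)→(q2,_,→)
state=q2 head=4 tape=#1_1_[1]#   (q2,1)→(q1,_,←)
state=q1 head=3 tape=#1_1[_]_#
At halt the head is at cell 3.

3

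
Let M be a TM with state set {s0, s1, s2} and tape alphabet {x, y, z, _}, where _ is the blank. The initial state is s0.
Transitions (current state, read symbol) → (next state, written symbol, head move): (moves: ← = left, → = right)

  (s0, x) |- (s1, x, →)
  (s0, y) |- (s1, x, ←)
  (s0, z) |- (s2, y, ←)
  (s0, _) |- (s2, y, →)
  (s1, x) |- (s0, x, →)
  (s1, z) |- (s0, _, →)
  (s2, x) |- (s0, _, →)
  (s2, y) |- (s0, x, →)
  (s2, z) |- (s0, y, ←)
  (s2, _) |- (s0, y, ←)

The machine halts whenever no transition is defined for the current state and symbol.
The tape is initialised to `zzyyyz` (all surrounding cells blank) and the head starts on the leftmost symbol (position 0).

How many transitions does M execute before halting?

9

s0 | __[z]zyyyz   read z → write y, move ←, go to s2
s2 | _[_]yzyyyz   read _ → write y, move ←, go to s0
s0 | [_]yyzyyyz   read _ → write y, move →, go to s2
s2 | y[y]yzyyyz   read y → write x, move →, go to s0
s0 | yx[y]zyyyz   read y → write x, move ←, go to s1
s1 | y[x]xzyyyz   read x → write x, move →, go to s0
s0 | yx[x]zyyyz   read x → write x, move →, go to s1
s1 | yxx[z]yyyz   read z → write _, move →, go to s0
s0 | yxx_[y]yyz   read y → write x, move ←, go to s1
s1 | yxx[_]xyyz
M halts after 9 transitions.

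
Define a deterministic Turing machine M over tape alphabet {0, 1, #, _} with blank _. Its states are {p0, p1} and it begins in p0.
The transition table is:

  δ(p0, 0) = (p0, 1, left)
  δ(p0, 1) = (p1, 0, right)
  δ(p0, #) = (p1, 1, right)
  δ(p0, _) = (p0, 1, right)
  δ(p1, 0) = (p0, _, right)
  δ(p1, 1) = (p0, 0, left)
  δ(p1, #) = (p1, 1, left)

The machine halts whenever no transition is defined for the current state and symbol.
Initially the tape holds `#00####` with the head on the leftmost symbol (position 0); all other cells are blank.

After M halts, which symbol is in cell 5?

state=p0 head=0 tape=[#]00####_   (p0,#)→(p1,1,right)
state=p1 head=1 tape=1[0]0####_   (p1,0)→(p0,_,right)
state=p0 head=2 tape=1_[0]####_   (p0,0)→(p0,1,left)
state=p0 head=1 tape=1[_]1####_   (p0,_)→(p0,1,right)
state=p0 head=2 tape=11[1]####_   (p0,1)→(p1,0,right)
state=p1 head=3 tape=110[#]###_   (p1,#)→(p1,1,left)
state=p1 head=2 tape=11[0]1###_   (p1,0)→(p0,_,right)
state=p0 head=3 tape=11_[1]###_   (p0,1)→(p1,0,right)
state=p1 head=4 tape=11_0[#]##_   (p1,#)→(p1,1,left)
state=p1 head=3 tape=11_[0]1##_   (p1,0)→(p0,_,right)
state=p0 head=4 tape=11__[1]##_   (p0,1)→(p1,0,right)
state=p1 head=5 tape=11__0[#]#_   (p1,#)→(p1,1,left)
state=p1 head=4 tape=11__[0]1#_   (p1,0)→(p0,_,right)
state=p0 head=5 tape=11___[1]#_   (p0,1)→(p1,0,right)
state=p1 head=6 tape=11___0[#]_   (p1,#)→(p1,1,left)
state=p1 head=5 tape=11___[0]1_   (p1,0)→(p0,_,right)
state=p0 head=6 tape=11____[1]_   (p0,1)→(p1,0,right)
state=p1 head=7 tape=11____0[_]
Cell 5 holds _ when M halts.

_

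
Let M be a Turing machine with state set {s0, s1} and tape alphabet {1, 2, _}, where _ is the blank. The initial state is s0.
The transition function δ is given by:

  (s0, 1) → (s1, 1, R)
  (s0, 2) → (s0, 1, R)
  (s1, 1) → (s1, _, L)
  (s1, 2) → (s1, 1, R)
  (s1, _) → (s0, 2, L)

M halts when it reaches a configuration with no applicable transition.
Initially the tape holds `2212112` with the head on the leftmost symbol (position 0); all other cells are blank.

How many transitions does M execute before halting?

10

s0 | __[2]212112   read 2 → write 1, move R, go to s0
s0 | __1[2]12112   read 2 → write 1, move R, go to s0
s0 | __11[1]2112   read 1 → write 1, move R, go to s1
s1 | __111[2]112   read 2 → write 1, move R, go to s1
s1 | __1111[1]12   read 1 → write _, move L, go to s1
s1 | __111[1]_12   read 1 → write _, move L, go to s1
s1 | __11[1]__12   read 1 → write _, move L, go to s1
s1 | __1[1]___12   read 1 → write _, move L, go to s1
s1 | __[1]____12   read 1 → write _, move L, go to s1
s1 | _[_]_____12   read _ → write 2, move L, go to s0
s0 | [_]2_____12
M halts after 10 transitions.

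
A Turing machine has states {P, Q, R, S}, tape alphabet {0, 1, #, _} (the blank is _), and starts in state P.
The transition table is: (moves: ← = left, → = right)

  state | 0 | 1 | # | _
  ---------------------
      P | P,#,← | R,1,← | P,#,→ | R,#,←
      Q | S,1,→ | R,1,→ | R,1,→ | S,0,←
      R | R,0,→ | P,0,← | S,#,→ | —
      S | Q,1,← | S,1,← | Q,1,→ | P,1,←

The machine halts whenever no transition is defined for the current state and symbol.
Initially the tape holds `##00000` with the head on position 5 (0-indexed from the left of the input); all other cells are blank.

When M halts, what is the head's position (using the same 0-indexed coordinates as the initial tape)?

state=P head=5 tape=##000[0]0___   (P,0)→(P,#,←)
state=P head=4 tape=##00[0]#0___   (P,0)→(P,#,←)
state=P head=3 tape=##0[0]##0___   (P,0)→(P,#,←)
state=P head=2 tape=##[0]###0___   (P,0)→(P,#,←)
state=P head=1 tape=#[#]####0___   (P,#)→(P,#,→)
state=P head=2 tape=##[#]###0___   (P,#)→(P,#,→)
state=P head=3 tape=###[#]##0___   (P,#)→(P,#,→)
state=P head=4 tape=####[#]#0___   (P,#)→(P,#,→)
state=P head=5 tape=#####[#]0___   (P,#)→(P,#,→)
state=P head=6 tape=######[0]___   (P,0)→(P,#,←)
state=P head=5 tape=#####[#]#___   (P,#)→(P,#,→)
state=P head=6 tape=######[#]___   (P,#)→(P,#,→)
state=P head=7 tape=#######[_]__   (P,_)→(R,#,←)
state=R head=6 tape=######[#]#__   (R,#)→(S,#,→)
state=S head=7 tape=#######[#]__   (S,#)→(Q,1,→)
state=Q head=8 tape=#######1[_]_   (Q,_)→(S,0,←)
state=S head=7 tape=#######[1]0_   (S,1)→(S,1,←)
state=S head=6 tape=######[#]10_   (S,#)→(Q,1,→)
state=Q head=7 tape=######1[1]0_   (Q,1)→(R,1,→)
state=R head=8 tape=######11[0]_   (R,0)→(R,0,→)
state=R head=9 tape=######110[_]
At halt the head is at cell 9.

9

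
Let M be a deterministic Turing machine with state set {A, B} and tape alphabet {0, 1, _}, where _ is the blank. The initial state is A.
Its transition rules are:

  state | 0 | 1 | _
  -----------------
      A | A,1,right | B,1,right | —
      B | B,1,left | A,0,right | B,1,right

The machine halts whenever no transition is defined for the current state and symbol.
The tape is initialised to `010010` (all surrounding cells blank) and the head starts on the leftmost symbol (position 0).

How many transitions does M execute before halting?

A | [0]10010_   read 0 → write 1, move right, go to A
A | 1[1]0010_   read 1 → write 1, move right, go to B
B | 11[0]010_   read 0 → write 1, move left, go to B
B | 1[1]1010_   read 1 → write 0, move right, go to A
A | 10[1]010_   read 1 → write 1, move right, go to B
B | 101[0]10_   read 0 → write 1, move left, go to B
B | 10[1]110_   read 1 → write 0, move right, go to A
A | 100[1]10_   read 1 → write 1, move right, go to B
B | 1001[1]0_   read 1 → write 0, move right, go to A
A | 10010[0]_   read 0 → write 1, move right, go to A
A | 100101[_]
M halts after 10 transitions.

10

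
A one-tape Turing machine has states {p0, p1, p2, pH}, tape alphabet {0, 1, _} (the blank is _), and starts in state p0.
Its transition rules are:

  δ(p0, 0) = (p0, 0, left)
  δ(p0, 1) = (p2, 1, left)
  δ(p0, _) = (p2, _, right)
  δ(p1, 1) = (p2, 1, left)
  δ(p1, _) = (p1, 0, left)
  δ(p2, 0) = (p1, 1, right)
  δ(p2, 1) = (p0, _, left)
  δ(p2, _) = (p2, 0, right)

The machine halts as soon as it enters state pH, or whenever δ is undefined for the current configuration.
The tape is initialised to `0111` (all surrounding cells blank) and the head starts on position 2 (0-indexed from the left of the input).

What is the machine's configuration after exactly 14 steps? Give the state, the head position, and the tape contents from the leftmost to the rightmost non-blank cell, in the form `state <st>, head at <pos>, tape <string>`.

p0 | __01[1]1   read 1 → write 1, move left, go to p2
p2 | __0[1]11   read 1 → write _, move left, go to p0
p0 | __[0]_11   read 0 → write 0, move left, go to p0
p0 | _[_]0_11   read _ → write _, move right, go to p2
p2 | __[0]_11   read 0 → write 1, move right, go to p1
p1 | __1[_]11   read _ → write 0, move left, go to p1
p1 | __[1]011   read 1 → write 1, move left, go to p2
p2 | _[_]1011   read _ → write 0, move right, go to p2
p2 | _0[1]011   read 1 → write _, move left, go to p0
p0 | _[0]_011   read 0 → write 0, move left, go to p0
p0 | [_]0_011   read _ → write _, move right, go to p2
p2 | _[0]_011   read 0 → write 1, move right, go to p1
p1 | _1[_]011   read _ → write 0, move left, go to p1
p1 | _[1]0011   read 1 → write 1, move left, go to p2
p2 | [_]10011
After 14 steps: state p2, head at -2, tape 10011.

state p2, head at -2, tape 10011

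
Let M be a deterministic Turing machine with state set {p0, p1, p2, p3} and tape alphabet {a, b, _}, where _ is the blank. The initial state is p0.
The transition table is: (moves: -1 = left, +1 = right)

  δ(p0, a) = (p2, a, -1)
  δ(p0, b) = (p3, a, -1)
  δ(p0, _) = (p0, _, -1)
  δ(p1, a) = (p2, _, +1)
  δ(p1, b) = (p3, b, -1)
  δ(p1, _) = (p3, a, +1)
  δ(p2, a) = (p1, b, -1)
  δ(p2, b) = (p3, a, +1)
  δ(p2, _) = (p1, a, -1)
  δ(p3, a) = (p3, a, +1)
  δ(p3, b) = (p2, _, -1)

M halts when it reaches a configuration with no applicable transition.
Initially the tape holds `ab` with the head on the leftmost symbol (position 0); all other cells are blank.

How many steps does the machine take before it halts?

state=p0 head=0 tape=__[a]b   (p0,a)→(p2,a,-1)
state=p2 head=-1 tape=_[_]ab   (p2,_)→(p1,a,-1)
state=p1 head=-2 tape=[_]aab   (p1,_)→(p3,a,+1)
state=p3 head=-1 tape=a[a]ab   (p3,a)→(p3,a,+1)
state=p3 head=0 tape=aa[a]b   (p3,a)→(p3,a,+1)
state=p3 head=1 tape=aaa[b]   (p3,b)→(p2,_,-1)
state=p2 head=0 tape=aa[a]_   (p2,a)→(p1,b,-1)
state=p1 head=-1 tape=a[a]b_   (p1,a)→(p2,_,+1)
state=p2 head=0 tape=a_[b]_   (p2,b)→(p3,a,+1)
state=p3 head=1 tape=a_a[_]
M halts after 9 transitions.

9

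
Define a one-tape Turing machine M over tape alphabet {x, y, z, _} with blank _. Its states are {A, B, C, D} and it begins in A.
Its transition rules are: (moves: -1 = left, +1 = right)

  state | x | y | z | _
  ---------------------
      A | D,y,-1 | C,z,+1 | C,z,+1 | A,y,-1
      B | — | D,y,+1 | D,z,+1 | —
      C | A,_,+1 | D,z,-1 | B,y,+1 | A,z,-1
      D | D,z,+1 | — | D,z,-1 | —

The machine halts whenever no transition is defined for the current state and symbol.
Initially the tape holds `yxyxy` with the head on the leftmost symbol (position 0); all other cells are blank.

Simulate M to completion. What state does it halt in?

B

A | [y]xyxy__   read y → write z, move +1, go to C
C | z[x]yxy__   read x → write _, move +1, go to A
A | z_[y]xy__   read y → write z, move +1, go to C
C | z_z[x]y__   read x → write _, move +1, go to A
A | z_z_[y]__   read y → write z, move +1, go to C
C | z_z_z[_]_   read _ → write z, move -1, go to A
A | z_z_[z]z_   read z → write z, move +1, go to C
C | z_z_z[z]_   read z → write y, move +1, go to B
B | z_z_zy[_]
No transition is defined for (B, _); M halts in state B.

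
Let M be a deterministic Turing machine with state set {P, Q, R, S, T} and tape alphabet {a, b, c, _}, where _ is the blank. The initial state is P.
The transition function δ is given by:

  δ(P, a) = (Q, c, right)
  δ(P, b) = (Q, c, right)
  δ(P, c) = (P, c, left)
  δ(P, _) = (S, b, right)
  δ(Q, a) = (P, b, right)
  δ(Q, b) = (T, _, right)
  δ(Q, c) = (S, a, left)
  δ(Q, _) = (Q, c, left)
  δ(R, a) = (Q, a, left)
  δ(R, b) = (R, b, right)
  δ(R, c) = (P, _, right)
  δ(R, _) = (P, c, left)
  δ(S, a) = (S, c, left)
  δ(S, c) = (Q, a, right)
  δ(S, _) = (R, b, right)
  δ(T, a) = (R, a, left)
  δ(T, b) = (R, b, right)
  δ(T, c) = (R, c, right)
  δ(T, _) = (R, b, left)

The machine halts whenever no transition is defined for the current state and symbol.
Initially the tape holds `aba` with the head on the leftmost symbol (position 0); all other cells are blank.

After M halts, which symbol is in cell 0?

P | _[a]ba   read a → write c, move right, go to Q
Q | _c[b]a   read b → write _, move right, go to T
T | _c_[a]   read a → write a, move left, go to R
R | _c[_]a   read _ → write c, move left, go to P
P | _[c]ca   read c → write c, move left, go to P
P | [_]cca   read _ → write b, move right, go to S
S | b[c]ca   read c → write a, move right, go to Q
Q | ba[c]a   read c → write a, move left, go to S
S | b[a]aa   read a → write c, move left, go to S
S | [b]caa
Cell 0 holds c when M halts.

c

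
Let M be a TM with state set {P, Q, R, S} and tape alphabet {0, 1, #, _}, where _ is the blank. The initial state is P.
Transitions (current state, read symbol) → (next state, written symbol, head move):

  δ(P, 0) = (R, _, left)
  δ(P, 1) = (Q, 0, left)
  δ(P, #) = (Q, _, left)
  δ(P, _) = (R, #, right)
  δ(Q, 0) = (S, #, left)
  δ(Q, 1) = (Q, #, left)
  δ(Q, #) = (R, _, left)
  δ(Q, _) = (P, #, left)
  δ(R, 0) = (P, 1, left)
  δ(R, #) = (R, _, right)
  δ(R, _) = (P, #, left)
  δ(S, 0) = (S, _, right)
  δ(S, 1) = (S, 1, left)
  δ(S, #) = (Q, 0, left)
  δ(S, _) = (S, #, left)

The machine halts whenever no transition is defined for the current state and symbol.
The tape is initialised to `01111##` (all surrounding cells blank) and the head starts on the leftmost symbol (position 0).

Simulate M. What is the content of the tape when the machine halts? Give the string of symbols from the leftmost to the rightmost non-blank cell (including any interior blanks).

P | __[0]1111##   read 0 → write _, move left, go to R
R | _[_]_1111##   read _ → write #, move left, go to P
P | [_]#_1111##   read _ → write #, move right, go to R
R | #[#]_1111##   read # → write _, move right, go to R
R | #_[_]1111##   read _ → write #, move left, go to P
P | #[_]#1111##   read _ → write #, move right, go to R
R | ##[#]1111##   read # → write _, move right, go to R
R | ##_[1]111##
The non-blank tape span at halt is ##_1111##.

##_1111##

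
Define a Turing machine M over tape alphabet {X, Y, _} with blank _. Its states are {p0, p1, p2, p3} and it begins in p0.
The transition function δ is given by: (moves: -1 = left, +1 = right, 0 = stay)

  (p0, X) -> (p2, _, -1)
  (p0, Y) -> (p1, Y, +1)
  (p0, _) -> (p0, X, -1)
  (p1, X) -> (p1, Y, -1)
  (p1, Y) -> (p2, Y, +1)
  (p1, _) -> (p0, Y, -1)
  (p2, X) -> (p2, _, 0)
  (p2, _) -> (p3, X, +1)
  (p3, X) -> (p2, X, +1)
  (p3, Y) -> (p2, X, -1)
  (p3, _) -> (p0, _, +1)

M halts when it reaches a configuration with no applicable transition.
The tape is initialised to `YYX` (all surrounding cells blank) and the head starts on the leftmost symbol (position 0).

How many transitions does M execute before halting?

8

state=p0 head=0 tape=[Y]YX__   (p0,Y)→(p1,Y,+1)
state=p1 head=1 tape=Y[Y]X__   (p1,Y)→(p2,Y,+1)
state=p2 head=2 tape=YY[X]__   (p2,X)→(p2,_,0)
state=p2 head=2 tape=YY[_]__   (p2,_)→(p3,X,+1)
state=p3 head=3 tape=YYX[_]_   (p3,_)→(p0,_,+1)
state=p0 head=4 tape=YYX_[_]   (p0,_)→(p0,X,-1)
state=p0 head=3 tape=YYX[_]X   (p0,_)→(p0,X,-1)
state=p0 head=2 tape=YY[X]XX   (p0,X)→(p2,_,-1)
state=p2 head=1 tape=Y[Y]_XX
M halts after 8 transitions.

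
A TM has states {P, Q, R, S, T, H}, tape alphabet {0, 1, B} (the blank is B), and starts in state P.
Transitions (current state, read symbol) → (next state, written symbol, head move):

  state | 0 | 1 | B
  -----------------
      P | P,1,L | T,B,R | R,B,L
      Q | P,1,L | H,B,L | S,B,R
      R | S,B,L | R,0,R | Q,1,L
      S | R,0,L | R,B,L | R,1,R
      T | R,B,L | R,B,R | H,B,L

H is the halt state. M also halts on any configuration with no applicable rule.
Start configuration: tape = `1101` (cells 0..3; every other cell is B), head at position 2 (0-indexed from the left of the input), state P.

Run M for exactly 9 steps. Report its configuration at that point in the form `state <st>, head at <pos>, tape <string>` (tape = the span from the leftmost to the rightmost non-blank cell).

state=P head=2 tape=B11[0]1B   (P,0)→(P,1,L)
state=P head=1 tape=B1[1]11B   (P,1)→(T,B,R)
state=T head=2 tape=B1B[1]1B   (T,1)→(R,B,R)
state=R head=3 tape=B1BB[1]B   (R,1)→(R,0,R)
state=R head=4 tape=B1BB0[B]   (R,B)→(Q,1,L)
state=Q head=3 tape=B1BB[0]1   (Q,0)→(P,1,L)
state=P head=2 tape=B1B[B]11   (P,B)→(R,B,L)
state=R head=1 tape=B1[B]B11   (R,B)→(Q,1,L)
state=Q head=0 tape=B[1]1B11   (Q,1)→(H,B,L)
state=H head=-1 tape=[B]B1B11
After 9 steps: state H, head at -1, tape 1B11.

state H, head at -1, tape 1B11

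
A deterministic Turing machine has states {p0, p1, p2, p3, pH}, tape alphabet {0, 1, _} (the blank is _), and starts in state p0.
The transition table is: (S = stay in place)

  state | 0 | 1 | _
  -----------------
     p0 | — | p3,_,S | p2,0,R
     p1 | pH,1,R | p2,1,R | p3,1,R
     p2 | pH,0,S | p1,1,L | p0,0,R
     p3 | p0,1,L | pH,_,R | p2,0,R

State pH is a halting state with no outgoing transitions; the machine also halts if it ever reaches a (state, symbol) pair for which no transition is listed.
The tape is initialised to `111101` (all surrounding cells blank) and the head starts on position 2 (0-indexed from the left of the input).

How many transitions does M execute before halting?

4

state=p0 head=2 tape=11[1]101   (p0,1)→(p3,_,S)
state=p3 head=2 tape=11[_]101   (p3,_)→(p2,0,R)
state=p2 head=3 tape=110[1]01   (p2,1)→(p1,1,L)
state=p1 head=2 tape=11[0]101   (p1,0)→(pH,1,R)
state=pH head=3 tape=111[1]01
M halts after 4 transitions.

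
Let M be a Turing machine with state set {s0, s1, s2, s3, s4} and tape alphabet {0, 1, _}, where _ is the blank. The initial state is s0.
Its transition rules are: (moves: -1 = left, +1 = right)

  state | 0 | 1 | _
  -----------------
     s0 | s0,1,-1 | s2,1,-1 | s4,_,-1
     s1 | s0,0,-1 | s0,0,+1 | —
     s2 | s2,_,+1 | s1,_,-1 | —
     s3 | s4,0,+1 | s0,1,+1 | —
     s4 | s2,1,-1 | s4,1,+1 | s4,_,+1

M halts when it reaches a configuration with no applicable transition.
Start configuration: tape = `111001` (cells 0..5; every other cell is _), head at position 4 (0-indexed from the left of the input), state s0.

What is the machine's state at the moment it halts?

state=s0 head=4 tape=_1110[0]1   (s0,0)→(s0,1,-1)
state=s0 head=3 tape=_111[0]11   (s0,0)→(s0,1,-1)
state=s0 head=2 tape=_11[1]111   (s0,1)→(s2,1,-1)
state=s2 head=1 tape=_1[1]1111   (s2,1)→(s1,_,-1)
state=s1 head=0 tape=_[1]_1111   (s1,1)→(s0,0,+1)
state=s0 head=1 tape=_0[_]1111   (s0,_)→(s4,_,-1)
state=s4 head=0 tape=_[0]_1111   (s4,0)→(s2,1,-1)
state=s2 head=-1 tape=[_]1_1111
No transition is defined for (s2, _); M halts in state s2.

s2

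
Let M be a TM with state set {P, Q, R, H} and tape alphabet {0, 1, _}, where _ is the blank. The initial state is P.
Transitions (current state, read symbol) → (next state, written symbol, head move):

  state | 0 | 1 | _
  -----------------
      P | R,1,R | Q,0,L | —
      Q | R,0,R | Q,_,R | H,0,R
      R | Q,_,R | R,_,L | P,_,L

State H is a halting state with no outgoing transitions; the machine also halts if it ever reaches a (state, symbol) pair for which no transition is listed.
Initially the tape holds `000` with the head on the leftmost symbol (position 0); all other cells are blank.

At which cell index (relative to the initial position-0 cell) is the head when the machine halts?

2

P | [0]00_   read 0 → write 1, move R, go to R
R | 1[0]0_   read 0 → write _, move R, go to Q
Q | 1_[0]_   read 0 → write 0, move R, go to R
R | 1_0[_]   read _ → write _, move L, go to P
P | 1_[0]_   read 0 → write 1, move R, go to R
R | 1_1[_]   read _ → write _, move L, go to P
P | 1_[1]_   read 1 → write 0, move L, go to Q
Q | 1[_]0_   read _ → write 0, move R, go to H
H | 10[0]_
At halt the head is at cell 2.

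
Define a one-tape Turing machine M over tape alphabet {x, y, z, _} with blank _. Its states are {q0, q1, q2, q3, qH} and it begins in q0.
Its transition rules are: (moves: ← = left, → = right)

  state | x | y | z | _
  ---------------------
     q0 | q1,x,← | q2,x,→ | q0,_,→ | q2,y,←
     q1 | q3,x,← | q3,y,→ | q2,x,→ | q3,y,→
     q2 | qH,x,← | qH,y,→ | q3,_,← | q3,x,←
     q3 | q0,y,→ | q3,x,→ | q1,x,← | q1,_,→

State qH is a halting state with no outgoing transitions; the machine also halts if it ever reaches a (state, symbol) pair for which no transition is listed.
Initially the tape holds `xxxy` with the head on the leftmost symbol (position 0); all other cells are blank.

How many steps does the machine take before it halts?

17

q0 | _[x]xxy__   read x → write x, move ←, go to q1
q1 | [_]xxxy__   read _ → write y, move →, go to q3
q3 | y[x]xxy__   read x → write y, move →, go to q0
q0 | yy[x]xy__   read x → write x, move ←, go to q1
q1 | y[y]xxy__   read y → write y, move →, go to q3
q3 | yy[x]xy__   read x → write y, move →, go to q0
q0 | yyy[x]y__   read x → write x, move ←, go to q1
q1 | yy[y]xy__   read y → write y, move →, go to q3
q3 | yyy[x]y__   read x → write y, move →, go to q0
q0 | yyyy[y]__   read y → write x, move →, go to q2
q2 | yyyyx[_]_   read _ → write x, move ←, go to q3
q3 | yyyy[x]x_   read x → write y, move →, go to q0
q0 | yyyyy[x]_   read x → write x, move ←, go to q1
q1 | yyyy[y]x_   read y → write y, move →, go to q3
q3 | yyyyy[x]_   read x → write y, move →, go to q0
q0 | yyyyyy[_]   read _ → write y, move ←, go to q2
q2 | yyyyy[y]y   read y → write y, move →, go to qH
qH | yyyyyy[y]
M halts after 17 transitions.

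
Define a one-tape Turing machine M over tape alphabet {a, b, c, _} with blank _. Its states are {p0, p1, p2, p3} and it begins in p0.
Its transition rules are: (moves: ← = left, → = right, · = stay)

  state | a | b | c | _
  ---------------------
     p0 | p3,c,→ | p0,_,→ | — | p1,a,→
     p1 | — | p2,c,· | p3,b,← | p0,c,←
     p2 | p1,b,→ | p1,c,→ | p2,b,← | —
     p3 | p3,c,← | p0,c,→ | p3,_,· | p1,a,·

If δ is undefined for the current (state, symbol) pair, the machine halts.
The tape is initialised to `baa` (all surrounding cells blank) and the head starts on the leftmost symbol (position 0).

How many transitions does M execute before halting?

state=p0 head=0 tape=[b]aa   (p0,b)→(p0,_,→)
state=p0 head=1 tape=_[a]a   (p0,a)→(p3,c,→)
state=p3 head=2 tape=_c[a]   (p3,a)→(p3,c,←)
state=p3 head=1 tape=_[c]c   (p3,c)→(p3,_,·)
state=p3 head=1 tape=_[_]c   (p3,_)→(p1,a,·)
state=p1 head=1 tape=_[a]c
M halts after 5 transitions.

5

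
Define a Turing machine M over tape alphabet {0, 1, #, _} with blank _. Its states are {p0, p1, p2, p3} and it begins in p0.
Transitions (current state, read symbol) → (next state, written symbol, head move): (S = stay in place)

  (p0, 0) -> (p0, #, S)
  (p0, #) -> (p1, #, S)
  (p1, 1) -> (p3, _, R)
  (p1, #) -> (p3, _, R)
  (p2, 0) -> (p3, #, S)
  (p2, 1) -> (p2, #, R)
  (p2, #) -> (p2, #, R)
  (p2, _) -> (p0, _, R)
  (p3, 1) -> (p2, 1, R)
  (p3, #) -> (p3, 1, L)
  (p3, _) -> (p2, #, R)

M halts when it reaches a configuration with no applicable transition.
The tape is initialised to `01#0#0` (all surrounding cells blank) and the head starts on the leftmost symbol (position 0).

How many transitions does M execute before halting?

state=p0 head=0 tape=[0]1#0#0__   (p0,0)→(p0,#,S)
state=p0 head=0 tape=[#]1#0#0__   (p0,#)→(p1,#,S)
state=p1 head=0 tape=[#]1#0#0__   (p1,#)→(p3,_,R)
state=p3 head=1 tape=_[1]#0#0__   (p3,1)→(p2,1,R)
state=p2 head=2 tape=_1[#]0#0__   (p2,#)→(p2,#,R)
state=p2 head=3 tape=_1#[0]#0__   (p2,0)→(p3,#,S)
state=p3 head=3 tape=_1#[#]#0__   (p3,#)→(p3,1,L)
state=p3 head=2 tape=_1[#]1#0__   (p3,#)→(p3,1,L)
state=p3 head=1 tape=_[1]11#0__   (p3,1)→(p2,1,R)
state=p2 head=2 tape=_1[1]1#0__   (p2,1)→(p2,#,R)
state=p2 head=3 tape=_1#[1]#0__   (p2,1)→(p2,#,R)
state=p2 head=4 tape=_1##[#]0__   (p2,#)→(p2,#,R)
state=p2 head=5 tape=_1###[0]__   (p2,0)→(p3,#,S)
state=p3 head=5 tape=_1###[#]__   (p3,#)→(p3,1,L)
state=p3 head=4 tape=_1##[#]1__   (p3,#)→(p3,1,L)
state=p3 head=3 tape=_1#[#]11__   (p3,#)→(p3,1,L)
state=p3 head=2 tape=_1[#]111__   (p3,#)→(p3,1,L)
state=p3 head=1 tape=_[1]1111__   (p3,1)→(p2,1,R)
state=p2 head=2 tape=_1[1]111__   (p2,1)→(p2,#,R)
state=p2 head=3 tape=_1#[1]11__   (p2,1)→(p2,#,R)
state=p2 head=4 tape=_1##[1]1__   (p2,1)→(p2,#,R)
state=p2 head=5 tape=_1###[1]__   (p2,1)→(p2,#,R)
state=p2 head=6 tape=_1####[_]_   (p2,_)→(p0,_,R)
state=p0 head=7 tape=_1####_[_]
M halts after 23 transitions.

23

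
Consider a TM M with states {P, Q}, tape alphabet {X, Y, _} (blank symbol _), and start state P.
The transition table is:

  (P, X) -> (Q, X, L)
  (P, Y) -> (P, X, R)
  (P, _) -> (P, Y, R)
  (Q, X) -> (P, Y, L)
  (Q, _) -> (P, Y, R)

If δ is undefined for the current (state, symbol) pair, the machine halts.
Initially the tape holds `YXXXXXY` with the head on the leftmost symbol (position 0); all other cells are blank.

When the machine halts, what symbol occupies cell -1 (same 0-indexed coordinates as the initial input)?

X

state=P head=0 tape=__[Y]XXXXXY   (P,Y)→(P,X,R)
state=P head=1 tape=__X[X]XXXXY   (P,X)→(Q,X,L)
state=Q head=0 tape=__[X]XXXXXY   (Q,X)→(P,Y,L)
state=P head=-1 tape=_[_]YXXXXXY   (P,_)→(P,Y,R)
state=P head=0 tape=_Y[Y]XXXXXY   (P,Y)→(P,X,R)
state=P head=1 tape=_YX[X]XXXXY   (P,X)→(Q,X,L)
state=Q head=0 tape=_Y[X]XXXXXY   (Q,X)→(P,Y,L)
state=P head=-1 tape=_[Y]YXXXXXY   (P,Y)→(P,X,R)
state=P head=0 tape=_X[Y]XXXXXY   (P,Y)→(P,X,R)
state=P head=1 tape=_XX[X]XXXXY   (P,X)→(Q,X,L)
state=Q head=0 tape=_X[X]XXXXXY   (Q,X)→(P,Y,L)
state=P head=-1 tape=_[X]YXXXXXY   (P,X)→(Q,X,L)
state=Q head=-2 tape=[_]XYXXXXXY   (Q,_)→(P,Y,R)
state=P head=-1 tape=Y[X]YXXXXXY   (P,X)→(Q,X,L)
state=Q head=-2 tape=[Y]XYXXXXXY
Cell -1 holds X when M halts.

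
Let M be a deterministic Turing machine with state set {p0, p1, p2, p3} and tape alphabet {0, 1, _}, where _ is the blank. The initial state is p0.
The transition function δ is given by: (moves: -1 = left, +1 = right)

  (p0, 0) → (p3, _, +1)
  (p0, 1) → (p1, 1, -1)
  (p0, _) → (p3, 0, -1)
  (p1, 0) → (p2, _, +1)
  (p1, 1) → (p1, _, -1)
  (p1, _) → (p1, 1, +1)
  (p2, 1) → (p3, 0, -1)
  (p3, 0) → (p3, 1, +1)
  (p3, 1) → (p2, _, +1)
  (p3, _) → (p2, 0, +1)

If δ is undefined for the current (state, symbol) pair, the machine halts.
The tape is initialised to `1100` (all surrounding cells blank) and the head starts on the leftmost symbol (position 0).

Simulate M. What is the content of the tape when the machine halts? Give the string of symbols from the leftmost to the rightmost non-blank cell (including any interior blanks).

p0 | ___[1]100   read 1 → write 1, move -1, go to p1
p1 | __[_]1100   read _ → write 1, move +1, go to p1
p1 | __1[1]100   read 1 → write _, move -1, go to p1
p1 | __[1]_100   read 1 → write _, move -1, go to p1
p1 | _[_]__100   read _ → write 1, move +1, go to p1
p1 | _1[_]_100   read _ → write 1, move +1, go to p1
p1 | _11[_]100   read _ → write 1, move +1, go to p1
p1 | _111[1]00   read 1 → write _, move -1, go to p1
p1 | _11[1]_00   read 1 → write _, move -1, go to p1
p1 | _1[1]__00   read 1 → write _, move -1, go to p1
p1 | _[1]___00   read 1 → write _, move -1, go to p1
p1 | [_]____00   read _ → write 1, move +1, go to p1
p1 | 1[_]___00   read _ → write 1, move +1, go to p1
p1 | 11[_]__00   read _ → write 1, move +1, go to p1
p1 | 111[_]_00   read _ → write 1, move +1, go to p1
p1 | 1111[_]00   read _ → write 1, move +1, go to p1
p1 | 11111[0]0   read 0 → write _, move +1, go to p2
p2 | 11111_[0]
The non-blank tape span at halt is 11111_0.

11111_0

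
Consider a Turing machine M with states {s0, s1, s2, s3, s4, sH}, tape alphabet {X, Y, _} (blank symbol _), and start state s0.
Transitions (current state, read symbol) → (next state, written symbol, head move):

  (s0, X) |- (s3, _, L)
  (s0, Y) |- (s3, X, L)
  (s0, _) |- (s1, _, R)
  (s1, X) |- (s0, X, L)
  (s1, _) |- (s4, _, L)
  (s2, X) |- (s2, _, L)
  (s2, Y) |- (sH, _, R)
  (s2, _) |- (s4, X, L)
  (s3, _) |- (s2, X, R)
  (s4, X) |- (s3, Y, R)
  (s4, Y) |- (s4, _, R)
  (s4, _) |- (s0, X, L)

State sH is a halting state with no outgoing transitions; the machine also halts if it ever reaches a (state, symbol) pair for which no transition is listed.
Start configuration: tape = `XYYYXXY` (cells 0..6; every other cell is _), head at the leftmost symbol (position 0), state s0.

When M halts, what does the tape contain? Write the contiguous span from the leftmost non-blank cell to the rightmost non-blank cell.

s0 | _[X]YYYXXY   read X → write _, move L, go to s3
s3 | [_]_YYYXXY   read _ → write X, move R, go to s2
s2 | X[_]YYYXXY   read _ → write X, move L, go to s4
s4 | [X]XYYYXXY   read X → write Y, move R, go to s3
s3 | Y[X]YYYXXY
The non-blank tape span at halt is YXYYYXXY.

YXYYYXXY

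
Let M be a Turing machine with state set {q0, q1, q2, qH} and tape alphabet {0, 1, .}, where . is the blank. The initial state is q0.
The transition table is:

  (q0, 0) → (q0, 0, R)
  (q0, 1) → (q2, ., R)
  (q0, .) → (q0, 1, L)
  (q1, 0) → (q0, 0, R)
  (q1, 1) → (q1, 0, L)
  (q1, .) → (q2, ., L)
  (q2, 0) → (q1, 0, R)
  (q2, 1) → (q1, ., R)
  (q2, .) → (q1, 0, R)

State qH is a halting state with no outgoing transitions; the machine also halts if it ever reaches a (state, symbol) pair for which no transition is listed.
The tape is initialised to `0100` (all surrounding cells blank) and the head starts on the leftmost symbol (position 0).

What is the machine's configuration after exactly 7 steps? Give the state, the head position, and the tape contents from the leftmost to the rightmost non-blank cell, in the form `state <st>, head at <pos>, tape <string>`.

state q2, head at 5, tape 0.00

state=q0 head=0 tape=[0]100..   (q0,0)→(q0,0,R)
state=q0 head=1 tape=0[1]00..   (q0,1)→(q2,.,R)
state=q2 head=2 tape=0.[0]0..   (q2,0)→(q1,0,R)
state=q1 head=3 tape=0.0[0]..   (q1,0)→(q0,0,R)
state=q0 head=4 tape=0.00[.].   (q0,.)→(q0,1,L)
state=q0 head=3 tape=0.0[0]1.   (q0,0)→(q0,0,R)
state=q0 head=4 tape=0.00[1].   (q0,1)→(q2,.,R)
state=q2 head=5 tape=0.00.[.]
After 7 steps: state q2, head at 5, tape 0.00.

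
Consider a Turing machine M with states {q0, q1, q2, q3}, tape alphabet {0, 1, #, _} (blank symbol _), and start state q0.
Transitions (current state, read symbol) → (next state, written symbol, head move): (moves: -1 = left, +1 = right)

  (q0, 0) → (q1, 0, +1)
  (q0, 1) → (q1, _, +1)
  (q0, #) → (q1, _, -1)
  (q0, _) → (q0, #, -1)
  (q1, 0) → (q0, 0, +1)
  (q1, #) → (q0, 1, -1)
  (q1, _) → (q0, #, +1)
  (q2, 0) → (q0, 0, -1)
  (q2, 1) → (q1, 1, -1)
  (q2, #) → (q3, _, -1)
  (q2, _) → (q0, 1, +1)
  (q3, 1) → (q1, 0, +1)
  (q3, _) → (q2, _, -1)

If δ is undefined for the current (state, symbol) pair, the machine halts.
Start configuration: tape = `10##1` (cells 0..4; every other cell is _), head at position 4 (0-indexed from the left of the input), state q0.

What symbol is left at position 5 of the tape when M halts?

state=q0 head=4 tape=10##[1]__   (q0,1)→(q1,_,+1)
state=q1 head=5 tape=10##_[_]_   (q1,_)→(q0,#,+1)
state=q0 head=6 tape=10##_#[_]   (q0,_)→(q0,#,-1)
state=q0 head=5 tape=10##_[#]#   (q0,#)→(q1,_,-1)
state=q1 head=4 tape=10##[_]_#   (q1,_)→(q0,#,+1)
state=q0 head=5 tape=10###[_]#   (q0,_)→(q0,#,-1)
state=q0 head=4 tape=10##[#]##   (q0,#)→(q1,_,-1)
state=q1 head=3 tape=10#[#]_##   (q1,#)→(q0,1,-1)
state=q0 head=2 tape=10[#]1_##   (q0,#)→(q1,_,-1)
state=q1 head=1 tape=1[0]_1_##   (q1,0)→(q0,0,+1)
state=q0 head=2 tape=10[_]1_##   (q0,_)→(q0,#,-1)
state=q0 head=1 tape=1[0]#1_##   (q0,0)→(q1,0,+1)
state=q1 head=2 tape=10[#]1_##   (q1,#)→(q0,1,-1)
state=q0 head=1 tape=1[0]11_##   (q0,0)→(q1,0,+1)
state=q1 head=2 tape=10[1]1_##
Cell 5 holds # when M halts.

#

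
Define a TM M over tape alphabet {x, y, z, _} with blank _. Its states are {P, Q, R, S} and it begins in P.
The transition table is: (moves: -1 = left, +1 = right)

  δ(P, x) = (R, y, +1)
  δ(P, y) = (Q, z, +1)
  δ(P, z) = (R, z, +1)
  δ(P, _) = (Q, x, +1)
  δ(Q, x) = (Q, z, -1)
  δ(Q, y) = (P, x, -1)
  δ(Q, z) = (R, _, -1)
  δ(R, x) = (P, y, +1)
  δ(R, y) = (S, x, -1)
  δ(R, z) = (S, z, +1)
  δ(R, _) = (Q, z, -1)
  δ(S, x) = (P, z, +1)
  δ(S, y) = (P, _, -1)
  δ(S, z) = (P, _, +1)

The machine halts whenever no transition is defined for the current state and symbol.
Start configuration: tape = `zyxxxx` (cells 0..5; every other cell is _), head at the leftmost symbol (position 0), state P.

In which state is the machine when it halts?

Q

P | [z]yxxxx_   read z → write z, move +1, go to R
R | z[y]xxxx_   read y → write x, move -1, go to S
S | [z]xxxxx_   read z → write _, move +1, go to P
P | _[x]xxxx_   read x → write y, move +1, go to R
R | _y[x]xxx_   read x → write y, move +1, go to P
P | _yy[x]xx_   read x → write y, move +1, go to R
R | _yyy[x]x_   read x → write y, move +1, go to P
P | _yyyy[x]_   read x → write y, move +1, go to R
R | _yyyyy[_]   read _ → write z, move -1, go to Q
Q | _yyyy[y]z   read y → write x, move -1, go to P
P | _yyy[y]xz   read y → write z, move +1, go to Q
Q | _yyyz[x]z   read x → write z, move -1, go to Q
Q | _yyy[z]zz   read z → write _, move -1, go to R
R | _yy[y]_zz   read y → write x, move -1, go to S
S | _y[y]x_zz   read y → write _, move -1, go to P
P | _[y]_x_zz   read y → write z, move +1, go to Q
Q | _z[_]x_zz
No transition is defined for (Q, _); M halts in state Q.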